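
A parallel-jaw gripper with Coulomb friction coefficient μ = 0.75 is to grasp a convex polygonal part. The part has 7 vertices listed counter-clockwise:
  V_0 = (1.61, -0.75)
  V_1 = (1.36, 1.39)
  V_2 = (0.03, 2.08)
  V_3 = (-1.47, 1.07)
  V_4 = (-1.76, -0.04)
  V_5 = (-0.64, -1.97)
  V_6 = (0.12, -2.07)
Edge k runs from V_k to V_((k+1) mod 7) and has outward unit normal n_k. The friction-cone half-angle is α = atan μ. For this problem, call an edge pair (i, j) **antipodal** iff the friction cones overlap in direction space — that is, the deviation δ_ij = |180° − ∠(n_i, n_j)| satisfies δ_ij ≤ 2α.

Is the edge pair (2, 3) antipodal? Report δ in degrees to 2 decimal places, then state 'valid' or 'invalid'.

α = atan 0.75 = 36.87°;  2α = 73.74°
edge 2: e_2 = (-1.50, -1.01);  n_2 = (-0.5585, +0.8295)
edge 3: e_3 = (-0.29, -1.11);  n_3 = (-0.9675, +0.2528)
∠(n_2, n_3) = 41.40°
δ = |180° − 41.40°| = 138.60°
138.60° > 2α = 73.74°  →  invalid

δ = 138.60°, invalid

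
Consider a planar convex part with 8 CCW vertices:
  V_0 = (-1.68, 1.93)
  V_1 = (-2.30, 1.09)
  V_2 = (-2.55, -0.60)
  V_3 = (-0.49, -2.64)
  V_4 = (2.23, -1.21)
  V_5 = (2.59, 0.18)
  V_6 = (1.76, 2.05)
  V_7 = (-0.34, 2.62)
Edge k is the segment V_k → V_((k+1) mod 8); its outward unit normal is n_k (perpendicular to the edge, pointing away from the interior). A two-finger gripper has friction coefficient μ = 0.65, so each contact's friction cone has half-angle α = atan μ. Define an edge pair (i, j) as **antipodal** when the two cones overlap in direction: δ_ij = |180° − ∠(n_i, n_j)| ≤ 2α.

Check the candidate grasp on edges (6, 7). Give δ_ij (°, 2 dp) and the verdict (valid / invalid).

δ = 137.57°, invalid

α = atan 0.65 = 33.02°;  2α = 66.05°
edge 6: e_6 = (-2.10, +0.57);  n_6 = (+0.2620, +0.9651)
edge 7: e_7 = (-1.34, -0.69);  n_7 = (-0.4578, +0.8891)
∠(n_6, n_7) = 42.43°
δ = |180° − 42.43°| = 137.57°
137.57° > 2α = 66.05°  →  invalid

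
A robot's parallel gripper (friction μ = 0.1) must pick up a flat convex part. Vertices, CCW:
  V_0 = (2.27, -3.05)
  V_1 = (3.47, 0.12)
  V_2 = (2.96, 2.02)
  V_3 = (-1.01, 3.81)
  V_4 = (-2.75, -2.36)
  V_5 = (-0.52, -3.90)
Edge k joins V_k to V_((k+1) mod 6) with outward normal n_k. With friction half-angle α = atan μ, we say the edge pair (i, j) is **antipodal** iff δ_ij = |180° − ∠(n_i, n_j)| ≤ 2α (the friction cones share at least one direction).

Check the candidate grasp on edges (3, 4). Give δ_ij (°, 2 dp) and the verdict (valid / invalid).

δ = 108.88°, invalid

α = atan 0.1 = 5.71°;  2α = 11.42°
edge 3: e_3 = (-1.74, -6.17);  n_3 = (-0.9625, +0.2714)
edge 4: e_4 = (+2.23, -1.54);  n_4 = (-0.5683, -0.8229)
∠(n_3, n_4) = 71.12°
δ = |180° − 71.12°| = 108.88°
108.88° > 2α = 11.42°  →  invalid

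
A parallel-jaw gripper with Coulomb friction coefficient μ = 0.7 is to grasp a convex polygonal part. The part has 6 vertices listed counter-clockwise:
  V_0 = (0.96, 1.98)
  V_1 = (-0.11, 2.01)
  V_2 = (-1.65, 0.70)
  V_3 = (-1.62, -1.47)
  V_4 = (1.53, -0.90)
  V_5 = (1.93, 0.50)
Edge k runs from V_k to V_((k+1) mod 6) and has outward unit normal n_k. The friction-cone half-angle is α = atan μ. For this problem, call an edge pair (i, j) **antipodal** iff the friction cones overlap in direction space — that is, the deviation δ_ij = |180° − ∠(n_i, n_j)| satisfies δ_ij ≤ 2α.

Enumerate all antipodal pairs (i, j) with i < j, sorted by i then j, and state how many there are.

count = 6; pairs: (0,3), (1,3), (1,4), (2,4), (2,5), (3,5)

α = atan 0.7 = 34.99°;  2α = 69.98°
n_0 = (+0.0280, +0.9996)
n_1 = (-0.6479, +0.7617)
n_2 = (-0.9999, -0.0138)
n_3 = (+0.1781, -0.9840)
n_4 = (+0.9615, -0.2747)
n_5 = (+0.8364, +0.5482)
  (0,1): δ = 138.01°  ·
  (0,2): δ = 87.60°  ·
  (0,3): δ = 11.86°  ✓
  (0,4): δ = 75.66°  ·
  (0,5): δ = 124.85°  ·
  (1,2): δ = 129.59°  ·
  (1,3): δ = 30.13°  ✓
  (1,4): δ = 33.67°  ✓
  (1,5): δ = 82.85°  ·
  (2,3): δ = 80.54°  ·
  (2,4): δ = 16.74°  ✓
  (2,5): δ = 32.45°  ✓
  (3,4): δ = 116.20°  ·
  (3,5): δ = 67.02°  ✓
  (4,5): δ = 130.81°  ·
antipodal pairs: 6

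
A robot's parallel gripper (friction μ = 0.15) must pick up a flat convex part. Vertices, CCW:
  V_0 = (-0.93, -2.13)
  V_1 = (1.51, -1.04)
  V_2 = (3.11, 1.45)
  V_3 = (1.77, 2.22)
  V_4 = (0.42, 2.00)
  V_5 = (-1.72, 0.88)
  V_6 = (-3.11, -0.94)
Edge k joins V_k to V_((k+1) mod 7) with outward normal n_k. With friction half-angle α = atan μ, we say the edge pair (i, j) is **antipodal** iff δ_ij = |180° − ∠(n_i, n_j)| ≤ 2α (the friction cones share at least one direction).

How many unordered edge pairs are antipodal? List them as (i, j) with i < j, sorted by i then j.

α = atan 0.15 = 8.53°;  2α = 17.06°
n_0 = (+0.4079, -0.9130)
n_1 = (+0.8413, -0.5406)
n_2 = (+0.4982, +0.8670)
n_3 = (-0.1608, +0.9870)
n_4 = (-0.4637, +0.8860)
n_5 = (-0.7947, +0.6070)
n_6 = (-0.4791, -0.8777)
  (0,1): δ = 146.79°  ·
  (0,2): δ = 53.95°  ·
  (0,3): δ = 14.82°  ✓
  (0,4): δ = 3.55°  ✓
  (0,5): δ = 28.56°  ·
  (0,6): δ = 127.30°  ·
  (1,2): δ = 87.16°  ·
  (1,3): δ = 48.02°  ·
  (1,4): δ = 29.65°  ·
  (1,5): δ = 4.65°  ✓
  (1,6): δ = 94.09°  ·
  (2,3): δ = 140.86°  ·
  (2,4): δ = 122.49°  ·
  (2,5): δ = 97.49°  ·
  (2,6): δ = 1.25°  ✓
  (3,4): δ = 161.63°  ·
  (3,5): δ = 136.63°  ·
  (3,6): δ = 37.88°  ·
  (4,5): δ = 155.00°  ·
  (4,6): δ = 56.25°  ·
  (5,6): δ = 81.26°  ·
antipodal pairs: 4

count = 4; pairs: (0,3), (0,4), (1,5), (2,6)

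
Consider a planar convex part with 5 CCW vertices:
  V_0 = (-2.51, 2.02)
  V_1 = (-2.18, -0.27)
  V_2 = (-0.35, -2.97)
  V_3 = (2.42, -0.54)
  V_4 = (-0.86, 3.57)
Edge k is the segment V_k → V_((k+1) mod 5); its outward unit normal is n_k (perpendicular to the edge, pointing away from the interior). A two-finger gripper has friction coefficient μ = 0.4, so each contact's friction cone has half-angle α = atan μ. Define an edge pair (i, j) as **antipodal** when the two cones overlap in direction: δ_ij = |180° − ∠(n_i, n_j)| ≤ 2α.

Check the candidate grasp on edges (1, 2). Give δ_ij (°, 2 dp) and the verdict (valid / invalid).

δ = 82.87°, invalid

α = atan 0.4 = 21.80°;  2α = 43.60°
edge 1: e_1 = (+1.83, -2.70);  n_1 = (-0.8278, -0.5611)
edge 2: e_2 = (+2.77, +2.43);  n_2 = (+0.6595, -0.7517)
∠(n_1, n_2) = 97.13°
δ = |180° − 97.13°| = 82.87°
82.87° > 2α = 43.60°  →  invalid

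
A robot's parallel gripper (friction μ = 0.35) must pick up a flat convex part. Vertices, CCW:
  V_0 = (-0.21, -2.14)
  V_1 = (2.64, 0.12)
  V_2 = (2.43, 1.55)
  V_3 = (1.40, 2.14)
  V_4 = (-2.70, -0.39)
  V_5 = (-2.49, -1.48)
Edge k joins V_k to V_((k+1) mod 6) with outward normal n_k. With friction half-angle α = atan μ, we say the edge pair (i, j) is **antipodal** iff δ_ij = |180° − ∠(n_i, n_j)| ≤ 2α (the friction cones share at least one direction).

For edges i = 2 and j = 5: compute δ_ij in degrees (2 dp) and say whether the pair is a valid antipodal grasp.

δ = 13.66°, valid

α = atan 0.35 = 19.29°;  2α = 38.58°
edge 2: e_2 = (-1.03, +0.59);  n_2 = (+0.4970, +0.8677)
edge 5: e_5 = (+2.28, -0.66);  n_5 = (-0.2781, -0.9606)
∠(n_2, n_5) = 166.34°
δ = |180° − 166.34°| = 13.66°
13.66° ≤ 2α = 38.58°  →  valid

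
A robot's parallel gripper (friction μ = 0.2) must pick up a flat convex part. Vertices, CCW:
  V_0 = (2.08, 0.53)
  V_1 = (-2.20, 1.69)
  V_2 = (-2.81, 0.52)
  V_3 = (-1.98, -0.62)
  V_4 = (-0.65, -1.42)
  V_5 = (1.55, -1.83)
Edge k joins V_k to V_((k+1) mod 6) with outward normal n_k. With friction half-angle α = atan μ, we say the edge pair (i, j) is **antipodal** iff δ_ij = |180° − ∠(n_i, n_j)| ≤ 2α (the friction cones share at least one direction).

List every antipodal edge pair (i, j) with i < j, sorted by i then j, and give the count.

α = atan 0.2 = 11.31°;  2α = 22.62°
n_0 = (+0.2616, +0.9652)
n_1 = (-0.8867, +0.4623)
n_2 = (-0.8084, -0.5886)
n_3 = (-0.5154, -0.8569)
n_4 = (-0.1832, -0.9831)
n_5 = (+0.9757, -0.2191)
  (0,1): δ = 102.37°  ·
  (0,2): δ = 38.78°  ·
  (0,3): δ = 15.86°  ✓
  (0,4): δ = 4.61°  ✓
  (0,5): δ = 92.51°  ·
  (1,2): δ = 116.41°  ·
  (1,3): δ = 93.49°  ·
  (1,4): δ = 73.02°  ·
  (1,5): δ = 14.88°  ✓
  (2,3): δ = 157.08°  ·
  (2,4): δ = 136.61°  ·
  (2,5): δ = 48.71°  ·
  (3,4): δ = 159.53°  ·
  (3,5): δ = 71.63°  ·
  (4,5): δ = 92.10°  ·
antipodal pairs: 3

count = 3; pairs: (0,3), (0,4), (1,5)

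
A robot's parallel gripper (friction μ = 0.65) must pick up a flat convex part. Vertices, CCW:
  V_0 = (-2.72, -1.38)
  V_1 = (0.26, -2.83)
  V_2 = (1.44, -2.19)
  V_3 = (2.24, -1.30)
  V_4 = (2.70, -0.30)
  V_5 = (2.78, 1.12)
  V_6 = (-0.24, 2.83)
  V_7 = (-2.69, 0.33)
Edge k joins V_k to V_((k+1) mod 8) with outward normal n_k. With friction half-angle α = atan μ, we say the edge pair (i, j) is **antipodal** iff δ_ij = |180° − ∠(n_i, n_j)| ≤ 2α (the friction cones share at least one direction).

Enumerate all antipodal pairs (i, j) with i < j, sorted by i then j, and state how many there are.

count = 11; pairs: (0,5), (1,5), (1,6), (1,7), (2,6), (2,7), (3,6), (3,7), (4,6), (4,7), (5,7)

α = atan 0.65 = 33.02°;  2α = 66.05°
n_0 = (-0.4375, -0.8992)
n_1 = (+0.4768, -0.8790)
n_2 = (+0.7437, -0.6685)
n_3 = (+0.9085, -0.4179)
n_4 = (+0.9984, -0.0562)
n_5 = (+0.4927, +0.8702)
n_6 = (-0.7142, +0.6999)
n_7 = (-0.9998, +0.0175)
  (0,1): δ = 125.58°  ·
  (0,2): δ = 106.01°  ·
  (0,3): δ = 88.76°  ·
  (0,4): δ = 67.28°  ·
  (0,5): δ = 3.57°  ✓
  (0,6): δ = 71.53°  ·
  (0,7): δ = 114.94°  ·
  (1,2): δ = 160.43°  ·
  (1,3): δ = 143.18°  ·
  (1,4): δ = 121.70°  ·
  (1,5): δ = 57.99°  ✓
  (1,6): δ = 17.10°  ✓
  (1,7): δ = 60.52°  ✓
  (2,3): δ = 162.75°  ·
  (2,4): δ = 141.27°  ·
  (2,5): δ = 77.57°  ·
  (2,6): δ = 2.47°  ✓
  (2,7): δ = 40.95°  ✓
  (3,4): δ = 158.52°  ·
  (3,5): δ = 94.82°  ·
  (3,6): δ = 19.72°  ✓
  (3,7): δ = 23.70°  ✓
  (4,5): δ = 116.30°  ·
  (4,6): δ = 41.20°  ✓
  (4,7): δ = 2.22°  ✓
  (5,6): δ = 104.90°  ·
  (5,7): δ = 61.49°  ✓
  (6,7): δ = 136.58°  ·
antipodal pairs: 11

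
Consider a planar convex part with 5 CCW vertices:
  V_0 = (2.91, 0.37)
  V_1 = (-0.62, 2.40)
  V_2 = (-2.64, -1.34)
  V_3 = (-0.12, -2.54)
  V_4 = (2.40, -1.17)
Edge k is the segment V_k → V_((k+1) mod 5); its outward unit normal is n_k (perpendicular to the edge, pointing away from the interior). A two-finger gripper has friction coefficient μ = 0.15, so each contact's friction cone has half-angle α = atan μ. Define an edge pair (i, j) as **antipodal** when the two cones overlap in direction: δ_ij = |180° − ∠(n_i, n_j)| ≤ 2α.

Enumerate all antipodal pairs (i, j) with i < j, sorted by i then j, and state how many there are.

count = 2; pairs: (0,2), (1,4)

α = atan 0.15 = 8.53°;  2α = 17.06°
n_0 = (+0.4985, +0.8669)
n_1 = (-0.8799, +0.4752)
n_2 = (-0.4299, -0.9029)
n_3 = (+0.4776, -0.8786)
n_4 = (+0.9493, -0.3144)
  (0,1): δ = 88.47°  ·
  (0,2): δ = 4.44°  ✓
  (0,3): δ = 58.43°  ·
  (0,4): δ = 101.58°  ·
  (1,2): δ = 87.09°  ·
  (1,3): δ = 33.10°  ·
  (1,4): δ = 10.05°  ✓
  (2,3): δ = 126.01°  ·
  (2,4): δ = 82.86°  ·
  (3,4): δ = 136.85°  ·
antipodal pairs: 2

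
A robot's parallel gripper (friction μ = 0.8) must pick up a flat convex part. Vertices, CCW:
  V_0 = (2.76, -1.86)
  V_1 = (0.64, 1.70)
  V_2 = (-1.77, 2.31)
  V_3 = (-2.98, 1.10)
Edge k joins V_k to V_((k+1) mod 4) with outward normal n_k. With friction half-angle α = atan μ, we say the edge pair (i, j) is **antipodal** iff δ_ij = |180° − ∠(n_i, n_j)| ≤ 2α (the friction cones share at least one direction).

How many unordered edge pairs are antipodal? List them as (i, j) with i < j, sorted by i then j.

α = atan 0.8 = 38.66°;  2α = 77.32°
n_0 = (+0.8592, +0.5117)
n_1 = (+0.2454, +0.9694)
n_2 = (-0.7071, +0.7071)
n_3 = (-0.4583, -0.8888)
  (0,1): δ = 134.98°  ·
  (0,2): δ = 75.77°  ✓
  (0,3): δ = 31.95°  ✓
  (1,2): δ = 120.80°  ·
  (1,3): δ = 13.08°  ✓
  (2,3): δ = 72.28°  ✓
antipodal pairs: 4

count = 4; pairs: (0,2), (0,3), (1,3), (2,3)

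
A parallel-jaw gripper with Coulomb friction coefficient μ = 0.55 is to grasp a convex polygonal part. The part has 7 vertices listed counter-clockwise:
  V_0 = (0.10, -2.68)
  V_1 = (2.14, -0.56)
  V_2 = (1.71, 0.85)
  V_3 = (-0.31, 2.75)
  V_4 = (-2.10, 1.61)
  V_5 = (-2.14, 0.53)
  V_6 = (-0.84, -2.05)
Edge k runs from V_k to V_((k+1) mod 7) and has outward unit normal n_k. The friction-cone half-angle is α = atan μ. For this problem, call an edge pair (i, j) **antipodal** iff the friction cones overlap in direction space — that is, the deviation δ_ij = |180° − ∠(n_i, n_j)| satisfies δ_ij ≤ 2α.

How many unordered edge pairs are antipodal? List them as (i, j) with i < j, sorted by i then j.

α = atan 0.55 = 28.81°;  2α = 57.62°
n_0 = (+0.7206, -0.6934)
n_1 = (+0.9565, +0.2917)
n_2 = (+0.6851, +0.7284)
n_3 = (-0.5372, +0.8435)
n_4 = (-0.9993, +0.0370)
n_5 = (-0.8930, -0.4500)
n_6 = (-0.5567, -0.8307)
  (0,1): δ = 119.14°  ·
  (0,2): δ = 89.35°  ·
  (0,3): δ = 13.61°  ✓
  (0,4): δ = 41.78°  ✓
  (0,5): δ = 70.64°  ·
  (0,6): δ = 100.07°  ·
  (1,2): δ = 150.21°  ·
  (1,3): δ = 74.47°  ·
  (1,4): δ = 19.08°  ✓
  (1,5): δ = 9.78°  ✓
  (1,6): δ = 39.21°  ✓
  (2,3): δ = 104.26°  ·
  (2,4): δ = 48.87°  ✓
  (2,5): δ = 20.01°  ✓
  (2,6): δ = 9.42°  ✓
  (3,4): δ = 124.61°  ·
  (3,5): δ = 95.75°  ·
  (3,6): δ = 66.32°  ·
  (4,5): δ = 151.14°  ·
  (4,6): δ = 121.71°  ·
  (5,6): δ = 150.57°  ·
antipodal pairs: 8

count = 8; pairs: (0,3), (0,4), (1,4), (1,5), (1,6), (2,4), (2,5), (2,6)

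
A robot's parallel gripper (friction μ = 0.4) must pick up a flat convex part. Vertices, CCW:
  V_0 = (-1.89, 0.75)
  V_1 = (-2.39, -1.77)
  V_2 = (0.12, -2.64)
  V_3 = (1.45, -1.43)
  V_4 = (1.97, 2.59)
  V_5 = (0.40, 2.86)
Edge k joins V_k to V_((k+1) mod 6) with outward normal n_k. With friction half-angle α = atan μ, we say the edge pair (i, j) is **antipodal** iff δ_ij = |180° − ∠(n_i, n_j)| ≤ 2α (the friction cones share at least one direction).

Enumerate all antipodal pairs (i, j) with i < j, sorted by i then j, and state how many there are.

count = 5; pairs: (0,2), (0,3), (1,4), (2,5), (3,5)

α = atan 0.4 = 21.80°;  2α = 43.60°
n_0 = (-0.9809, +0.1946)
n_1 = (-0.3275, -0.9449)
n_2 = (+0.6729, -0.7397)
n_3 = (+0.9917, -0.1283)
n_4 = (+0.1695, +0.9855)
n_5 = (-0.6776, +0.7354)
  (0,1): δ = 97.89°  ·
  (0,2): δ = 36.48°  ✓
  (0,3): δ = 3.85°  ✓
  (0,4): δ = 91.46°  ·
  (0,5): δ = 143.88°  ·
  (1,2): δ = 118.59°  ·
  (1,3): δ = 78.25°  ·
  (1,4): δ = 9.36°  ✓
  (1,5): δ = 61.77°  ·
  (2,3): δ = 139.67°  ·
  (2,4): δ = 52.05°  ·
  (2,5): δ = 0.36°  ✓
  (3,4): δ = 92.39°  ·
  (3,5): δ = 39.97°  ✓
  (4,5): δ = 127.58°  ·
antipodal pairs: 5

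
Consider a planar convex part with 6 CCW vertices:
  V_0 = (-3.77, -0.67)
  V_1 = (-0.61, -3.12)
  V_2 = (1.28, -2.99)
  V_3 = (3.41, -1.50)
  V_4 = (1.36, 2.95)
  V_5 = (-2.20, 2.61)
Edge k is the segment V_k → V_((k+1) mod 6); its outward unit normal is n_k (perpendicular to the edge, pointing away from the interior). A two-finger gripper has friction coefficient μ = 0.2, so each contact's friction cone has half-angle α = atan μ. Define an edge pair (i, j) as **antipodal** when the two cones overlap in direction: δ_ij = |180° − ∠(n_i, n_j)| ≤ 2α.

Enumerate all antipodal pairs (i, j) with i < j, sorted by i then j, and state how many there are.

α = atan 0.2 = 11.31°;  2α = 22.62°
n_0 = (-0.6127, -0.7903)
n_1 = (+0.0686, -0.9976)
n_2 = (+0.5732, -0.8194)
n_3 = (+0.9083, +0.4184)
n_4 = (-0.0951, +0.9955)
n_5 = (-0.9020, +0.4317)
  (0,1): δ = 138.28°  ·
  (0,2): δ = 107.24°  ·
  (0,3): δ = 27.48°  ·
  (0,4): δ = 43.24°  ·
  (0,5): δ = 102.21°  ·
  (1,2): δ = 148.96°  ·
  (1,3): δ = 69.20°  ·
  (1,4): δ = 1.52°  ✓
  (1,5): δ = 60.49°  ·
  (2,3): δ = 100.24°  ·
  (2,4): δ = 29.52°  ·
  (2,5): δ = 29.45°  ·
  (3,4): δ = 109.28°  ·
  (3,5): δ = 50.31°  ·
  (4,5): δ = 121.03°  ·
antipodal pairs: 1

count = 1; pairs: (1,4)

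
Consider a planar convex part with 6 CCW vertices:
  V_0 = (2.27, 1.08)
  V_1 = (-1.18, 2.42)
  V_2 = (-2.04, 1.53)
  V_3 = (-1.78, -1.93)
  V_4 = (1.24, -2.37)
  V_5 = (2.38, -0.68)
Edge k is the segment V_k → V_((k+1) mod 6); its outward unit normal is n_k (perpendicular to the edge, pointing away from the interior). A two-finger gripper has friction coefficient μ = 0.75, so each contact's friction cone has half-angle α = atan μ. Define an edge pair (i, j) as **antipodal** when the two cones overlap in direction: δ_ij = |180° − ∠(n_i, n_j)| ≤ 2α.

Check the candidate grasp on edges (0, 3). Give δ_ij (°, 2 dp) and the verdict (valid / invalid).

δ = 12.94°, valid

α = atan 0.75 = 36.87°;  2α = 73.74°
edge 0: e_0 = (-3.45, +1.34);  n_0 = (+0.3621, +0.9322)
edge 3: e_3 = (+3.02, -0.44);  n_3 = (-0.1442, -0.9896)
∠(n_0, n_3) = 167.06°
δ = |180° − 167.06°| = 12.94°
12.94° ≤ 2α = 73.74°  →  valid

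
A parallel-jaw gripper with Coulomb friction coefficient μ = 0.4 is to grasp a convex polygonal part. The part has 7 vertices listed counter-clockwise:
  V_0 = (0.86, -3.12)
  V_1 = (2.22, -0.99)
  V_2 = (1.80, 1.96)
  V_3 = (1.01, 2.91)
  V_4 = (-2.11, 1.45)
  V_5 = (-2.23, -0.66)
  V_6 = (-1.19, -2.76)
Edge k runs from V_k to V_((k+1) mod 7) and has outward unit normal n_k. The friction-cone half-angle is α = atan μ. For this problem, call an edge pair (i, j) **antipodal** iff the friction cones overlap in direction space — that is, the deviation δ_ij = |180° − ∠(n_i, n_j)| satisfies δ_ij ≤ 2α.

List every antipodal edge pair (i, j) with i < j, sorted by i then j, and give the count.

count = 8; pairs: (0,3), (0,4), (1,4), (1,5), (2,4), (2,5), (2,6), (3,6)

α = atan 0.4 = 21.80°;  2α = 43.60°
n_0 = (+0.8428, -0.5382)
n_1 = (+0.9900, +0.1410)
n_2 = (+0.7689, +0.6394)
n_3 = (-0.4238, +0.9057)
n_4 = (-0.9984, +0.0568)
n_5 = (-0.8961, -0.4438)
n_6 = (-0.1730, -0.9849)
  (0,1): δ = 139.34°  ·
  (0,2): δ = 107.70°  ·
  (0,3): δ = 32.36°  ✓
  (0,4): δ = 29.30°  ✓
  (0,5): δ = 58.90°  ·
  (0,6): δ = 112.60°  ·
  (1,2): δ = 148.36°  ·
  (1,3): δ = 73.03°  ·
  (1,4): δ = 11.36°  ✓
  (1,5): δ = 18.24°  ✓
  (1,6): δ = 71.94°  ·
  (2,3): δ = 104.67°  ·
  (2,4): δ = 43.00°  ✓
  (2,5): δ = 13.40°  ✓
  (2,6): δ = 40.29°  ✓
  (3,4): δ = 118.33°  ·
  (3,5): δ = 88.73°  ·
  (3,6): δ = 35.04°  ✓
  (4,5): δ = 150.40°  ·
  (4,6): δ = 96.71°  ·
  (5,6): δ = 126.31°  ·
antipodal pairs: 8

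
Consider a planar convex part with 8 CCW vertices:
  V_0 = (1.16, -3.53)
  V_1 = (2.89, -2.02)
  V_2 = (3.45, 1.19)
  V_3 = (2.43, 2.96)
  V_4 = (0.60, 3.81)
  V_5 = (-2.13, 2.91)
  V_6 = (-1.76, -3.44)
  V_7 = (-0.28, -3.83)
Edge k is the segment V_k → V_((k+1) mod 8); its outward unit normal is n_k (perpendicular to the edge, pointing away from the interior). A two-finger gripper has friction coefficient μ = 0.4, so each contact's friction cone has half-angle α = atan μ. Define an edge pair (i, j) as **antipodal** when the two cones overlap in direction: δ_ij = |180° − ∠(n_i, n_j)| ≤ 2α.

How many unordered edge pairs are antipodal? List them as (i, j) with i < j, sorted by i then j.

α = atan 0.4 = 21.80°;  2α = 43.60°
n_0 = (+0.6576, -0.7534)
n_1 = (+0.9851, -0.1719)
n_2 = (+0.8664, +0.4993)
n_3 = (+0.4213, +0.9069)
n_4 = (-0.3131, +0.9497)
n_5 = (-0.9983, -0.0582)
n_6 = (-0.2548, -0.9670)
n_7 = (+0.2040, -0.9790)
  (0,1): δ = 141.01°  ·
  (0,2): δ = 101.16°  ·
  (0,3): δ = 66.03°  ·
  (0,4): δ = 22.87°  ✓
  (0,5): δ = 52.22°  ·
  (0,6): δ = 124.12°  ·
  (0,7): δ = 150.65°  ·
  (1,2): δ = 140.15°  ·
  (1,3): δ = 105.02°  ·
  (1,4): δ = 61.86°  ·
  (1,5): δ = 13.23°  ✓
  (1,6): δ = 85.13°  ·
  (1,7): δ = 111.66°  ·
  (2,3): δ = 144.87°  ·
  (2,4): δ = 101.71°  ·
  (2,5): δ = 26.62°  ✓
  (2,6): δ = 45.28°  ·
  (2,7): δ = 71.81°  ·
  (3,4): δ = 136.84°  ·
  (3,5): δ = 61.75°  ·
  (3,6): δ = 10.15°  ✓
  (3,7): δ = 36.68°  ✓
  (4,5): δ = 104.91°  ·
  (4,6): δ = 33.01°  ✓
  (4,7): δ = 6.48°  ✓
  (5,6): δ = 108.10°  ·
  (5,7): δ = 81.57°  ·
  (6,7): δ = 153.47°  ·
antipodal pairs: 7

count = 7; pairs: (0,4), (1,5), (2,5), (3,6), (3,7), (4,6), (4,7)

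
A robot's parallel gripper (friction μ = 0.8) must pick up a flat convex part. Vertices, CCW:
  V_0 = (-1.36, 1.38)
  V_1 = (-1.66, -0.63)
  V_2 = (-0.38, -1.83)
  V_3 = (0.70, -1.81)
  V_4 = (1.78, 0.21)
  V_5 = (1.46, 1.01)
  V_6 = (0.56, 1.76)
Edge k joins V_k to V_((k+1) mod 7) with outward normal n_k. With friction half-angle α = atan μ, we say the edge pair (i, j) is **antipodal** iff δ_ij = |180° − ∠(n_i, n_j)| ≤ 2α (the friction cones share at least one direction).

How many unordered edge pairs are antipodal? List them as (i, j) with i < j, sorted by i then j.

count = 11; pairs: (0,3), (0,4), (0,5), (1,3), (1,4), (1,5), (1,6), (2,4), (2,5), (2,6), (3,6)

α = atan 0.8 = 38.66°;  2α = 77.32°
n_0 = (-0.9890, +0.1476)
n_1 = (-0.6839, -0.7295)
n_2 = (+0.0185, -0.9998)
n_3 = (+0.8819, -0.4715)
n_4 = (+0.9285, +0.3714)
n_5 = (+0.6402, +0.7682)
n_6 = (-0.1942, +0.9810)
  (0,1): δ = 124.66°  ·
  (0,2): δ = 80.45°  ·
  (0,3): δ = 19.64°  ✓
  (0,4): δ = 30.29°  ✓
  (0,5): δ = 58.68°  ✓
  (0,6): δ = 109.68°  ·
  (1,2): δ = 135.79°  ·
  (1,3): δ = 74.98°  ✓
  (1,4): δ = 25.05°  ✓
  (1,5): δ = 3.35°  ✓
  (1,6): δ = 54.35°  ✓
  (2,3): δ = 119.19°  ·
  (2,4): δ = 69.26°  ✓
  (2,5): δ = 40.87°  ✓
  (2,6): δ = 10.13°  ✓
  (3,4): δ = 130.07°  ·
  (3,5): δ = 101.67°  ·
  (3,6): δ = 50.67°  ✓
  (4,5): δ = 151.61°  ·
  (4,6): δ = 100.61°  ·
  (5,6): δ = 129.00°  ·
antipodal pairs: 11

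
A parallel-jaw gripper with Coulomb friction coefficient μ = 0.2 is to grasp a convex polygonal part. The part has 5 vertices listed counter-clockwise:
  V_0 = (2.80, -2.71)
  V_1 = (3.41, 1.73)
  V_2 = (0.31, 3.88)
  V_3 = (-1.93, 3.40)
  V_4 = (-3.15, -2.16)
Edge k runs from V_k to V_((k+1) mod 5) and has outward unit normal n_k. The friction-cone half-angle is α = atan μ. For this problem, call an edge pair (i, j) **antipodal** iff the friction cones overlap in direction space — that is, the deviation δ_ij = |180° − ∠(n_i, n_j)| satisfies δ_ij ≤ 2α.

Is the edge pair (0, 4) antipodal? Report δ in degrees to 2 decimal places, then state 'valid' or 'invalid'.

δ = 92.54°, invalid

α = atan 0.2 = 11.31°;  2α = 22.62°
edge 0: e_0 = (+0.61, +4.44);  n_0 = (+0.9907, -0.1361)
edge 4: e_4 = (+5.95, -0.55);  n_4 = (-0.0920, -0.9958)
∠(n_0, n_4) = 87.46°
δ = |180° − 87.46°| = 92.54°
92.54° > 2α = 22.62°  →  invalid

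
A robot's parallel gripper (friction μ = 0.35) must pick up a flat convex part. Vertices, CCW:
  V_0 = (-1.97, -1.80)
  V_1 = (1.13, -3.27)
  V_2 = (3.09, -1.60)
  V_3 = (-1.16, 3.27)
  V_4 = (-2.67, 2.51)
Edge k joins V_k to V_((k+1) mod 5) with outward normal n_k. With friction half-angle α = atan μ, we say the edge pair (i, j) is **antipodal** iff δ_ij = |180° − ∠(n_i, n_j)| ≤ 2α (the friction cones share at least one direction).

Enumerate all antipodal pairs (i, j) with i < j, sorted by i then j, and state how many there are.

count = 3; pairs: (0,2), (1,3), (2,4)

α = atan 0.35 = 19.29°;  2α = 38.58°
n_0 = (-0.4285, -0.9036)
n_1 = (+0.6485, -0.7612)
n_2 = (+0.7534, +0.6575)
n_3 = (-0.4496, +0.8932)
n_4 = (-0.9871, -0.1603)
  (0,1): δ = 114.20°  ·
  (0,2): δ = 23.52°  ✓
  (0,3): δ = 52.09°  ·
  (0,4): δ = 124.60°  ·
  (1,2): δ = 89.32°  ·
  (1,3): δ = 13.72°  ✓
  (1,4): δ = 58.79°  ·
  (2,3): δ = 104.39°  ·
  (2,4): δ = 31.89°  ✓
  (3,4): δ = 107.49°  ·
antipodal pairs: 3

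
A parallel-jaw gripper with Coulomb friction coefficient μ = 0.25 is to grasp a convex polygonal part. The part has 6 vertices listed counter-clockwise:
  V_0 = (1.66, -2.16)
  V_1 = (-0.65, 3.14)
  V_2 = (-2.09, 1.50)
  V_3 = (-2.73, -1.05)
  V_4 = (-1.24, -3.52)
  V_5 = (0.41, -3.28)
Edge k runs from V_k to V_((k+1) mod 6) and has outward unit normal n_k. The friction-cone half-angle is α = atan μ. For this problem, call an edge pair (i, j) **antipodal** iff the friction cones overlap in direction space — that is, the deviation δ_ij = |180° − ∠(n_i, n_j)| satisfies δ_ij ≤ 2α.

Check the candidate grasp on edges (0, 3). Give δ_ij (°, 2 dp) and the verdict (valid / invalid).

α = atan 0.25 = 14.04°;  2α = 28.07°
edge 0: e_0 = (-2.31, +5.30);  n_0 = (+0.9167, +0.3995)
edge 3: e_3 = (+1.49, -2.47);  n_3 = (-0.8563, -0.5165)
∠(n_0, n_3) = 172.45°
δ = |180° − 172.45°| = 7.55°
7.55° ≤ 2α = 28.07°  →  valid

δ = 7.55°, valid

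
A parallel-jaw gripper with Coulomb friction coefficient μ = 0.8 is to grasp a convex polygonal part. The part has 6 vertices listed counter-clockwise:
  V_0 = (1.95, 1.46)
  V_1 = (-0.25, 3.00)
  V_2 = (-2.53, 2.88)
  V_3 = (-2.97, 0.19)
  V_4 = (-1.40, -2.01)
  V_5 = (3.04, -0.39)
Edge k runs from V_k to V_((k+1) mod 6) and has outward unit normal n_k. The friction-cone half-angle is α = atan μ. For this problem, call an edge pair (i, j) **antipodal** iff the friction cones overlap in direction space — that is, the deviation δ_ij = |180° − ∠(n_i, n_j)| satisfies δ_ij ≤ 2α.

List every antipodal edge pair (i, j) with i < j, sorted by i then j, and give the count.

count = 8; pairs: (0,2), (0,3), (0,4), (1,3), (1,4), (2,4), (2,5), (3,5)

α = atan 0.8 = 38.66°;  2α = 77.32°
n_0 = (+0.5735, +0.8192)
n_1 = (-0.0526, +0.9986)
n_2 = (-0.9869, +0.1614)
n_3 = (-0.8140, -0.5809)
n_4 = (+0.3428, -0.9394)
n_5 = (+0.8616, +0.5076)
  (0,1): δ = 142.00°  ·
  (0,2): δ = 64.30°  ✓
  (0,3): δ = 19.49°  ✓
  (0,4): δ = 55.04°  ✓
  (0,5): δ = 155.50°  ·
  (1,2): δ = 102.30°  ·
  (1,3): δ = 57.50°  ✓
  (1,4): δ = 17.03°  ✓
  (1,5): δ = 117.49°  ·
  (2,3): δ = 135.20°  ·
  (2,4): δ = 60.67°  ✓
  (2,5): δ = 39.80°  ✓
  (3,4): δ = 105.47°  ·
  (3,5): δ = 5.01°  ✓
  (4,5): δ = 79.54°  ·
antipodal pairs: 8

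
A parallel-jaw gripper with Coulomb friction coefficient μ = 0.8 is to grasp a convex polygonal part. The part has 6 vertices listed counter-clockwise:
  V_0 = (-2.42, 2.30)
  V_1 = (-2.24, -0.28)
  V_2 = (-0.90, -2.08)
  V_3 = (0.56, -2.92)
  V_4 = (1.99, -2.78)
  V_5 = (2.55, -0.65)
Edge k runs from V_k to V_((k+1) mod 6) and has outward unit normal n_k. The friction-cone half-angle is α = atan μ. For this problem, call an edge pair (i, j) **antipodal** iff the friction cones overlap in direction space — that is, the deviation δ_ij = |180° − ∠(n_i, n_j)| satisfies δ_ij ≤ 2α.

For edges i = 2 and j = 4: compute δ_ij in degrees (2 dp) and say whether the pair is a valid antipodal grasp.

α = atan 0.8 = 38.66°;  2α = 77.32°
edge 2: e_2 = (+1.46, -0.84);  n_2 = (-0.4987, -0.8668)
edge 4: e_4 = (+0.56, +2.13);  n_4 = (+0.9671, -0.2543)
∠(n_2, n_4) = 105.18°
δ = |180° − 105.18°| = 74.82°
74.82° ≤ 2α = 77.32°  →  valid

δ = 74.82°, valid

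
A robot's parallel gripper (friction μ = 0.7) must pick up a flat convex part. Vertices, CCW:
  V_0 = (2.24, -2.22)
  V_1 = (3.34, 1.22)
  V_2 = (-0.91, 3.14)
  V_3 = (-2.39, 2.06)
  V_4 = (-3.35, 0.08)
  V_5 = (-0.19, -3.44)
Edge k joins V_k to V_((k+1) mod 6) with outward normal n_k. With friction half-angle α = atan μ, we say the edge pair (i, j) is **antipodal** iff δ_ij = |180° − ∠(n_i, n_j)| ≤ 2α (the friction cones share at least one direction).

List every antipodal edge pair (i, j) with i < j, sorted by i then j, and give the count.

α = atan 0.7 = 34.99°;  2α = 69.98°
n_0 = (+0.9525, -0.3046)
n_1 = (+0.4117, +0.9113)
n_2 = (-0.5895, +0.8078)
n_3 = (-0.8998, +0.4363)
n_4 = (-0.7441, -0.6680)
n_5 = (+0.4487, -0.8937)
  (0,1): δ = 96.58°  ·
  (0,2): δ = 36.15°  ✓
  (0,3): δ = 8.13°  ✓
  (0,4): δ = 59.65°  ✓
  (0,5): δ = 134.39°  ·
  (1,2): δ = 119.57°  ·
  (1,3): δ = 91.55°  ·
  (1,4): δ = 23.77°  ✓
  (1,5): δ = 50.97°  ✓
  (2,3): δ = 151.99°  ·
  (2,4): δ = 84.20°  ·
  (2,5): δ = 9.46°  ✓
  (3,4): δ = 112.22°  ·
  (3,5): δ = 37.47°  ✓
  (4,5): δ = 105.26°  ·
antipodal pairs: 7

count = 7; pairs: (0,2), (0,3), (0,4), (1,4), (1,5), (2,5), (3,5)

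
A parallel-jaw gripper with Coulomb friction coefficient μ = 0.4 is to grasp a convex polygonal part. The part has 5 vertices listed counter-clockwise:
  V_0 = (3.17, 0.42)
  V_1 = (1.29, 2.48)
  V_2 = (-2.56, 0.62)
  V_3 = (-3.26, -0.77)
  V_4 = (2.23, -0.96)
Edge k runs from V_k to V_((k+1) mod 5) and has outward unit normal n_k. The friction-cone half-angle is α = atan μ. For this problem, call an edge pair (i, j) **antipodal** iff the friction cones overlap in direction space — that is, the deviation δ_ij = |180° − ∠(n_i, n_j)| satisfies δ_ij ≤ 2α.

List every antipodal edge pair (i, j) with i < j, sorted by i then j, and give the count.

count = 3; pairs: (1,3), (1,4), (2,4)

α = atan 0.4 = 21.80°;  2α = 43.60°
n_0 = (+0.7386, +0.6741)
n_1 = (-0.4350, +0.9004)
n_2 = (-0.8931, +0.4498)
n_3 = (-0.0346, -0.9994)
n_4 = (+0.8265, -0.5630)
  (0,1): δ = 106.60°  ·
  (0,2): δ = 69.11°  ·
  (0,3): δ = 45.63°  ·
  (0,4): δ = 103.35°  ·
  (1,2): δ = 142.52°  ·
  (1,3): δ = 27.77°  ✓
  (1,4): δ = 29.95°  ✓
  (2,3): δ = 65.25°  ·
  (2,4): δ = 7.53°  ✓
  (3,4): δ = 122.28°  ·
antipodal pairs: 3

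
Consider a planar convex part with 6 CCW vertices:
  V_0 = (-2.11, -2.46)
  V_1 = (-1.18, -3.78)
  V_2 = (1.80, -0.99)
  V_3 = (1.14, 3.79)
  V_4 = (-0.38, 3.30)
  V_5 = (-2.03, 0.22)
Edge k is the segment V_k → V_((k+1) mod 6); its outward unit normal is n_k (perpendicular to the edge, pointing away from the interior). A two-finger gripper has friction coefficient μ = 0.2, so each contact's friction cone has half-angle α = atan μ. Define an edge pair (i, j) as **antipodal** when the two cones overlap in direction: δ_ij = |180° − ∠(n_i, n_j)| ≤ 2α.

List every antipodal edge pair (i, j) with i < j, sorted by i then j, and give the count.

count = 2; pairs: (1,4), (2,5)

α = atan 0.2 = 11.31°;  2α = 22.62°
n_0 = (-0.8175, -0.5760)
n_1 = (+0.6835, -0.7300)
n_2 = (+0.9906, +0.1368)
n_3 = (-0.3068, +0.9518)
n_4 = (-0.8815, +0.4722)
n_5 = (-0.9996, +0.0298)
  (0,1): δ = 82.05°  ·
  (0,2): δ = 27.31°  ·
  (0,3): δ = 72.70°  ·
  (0,4): δ = 116.65°  ·
  (0,5): δ = 143.12°  ·
  (1,2): δ = 125.25°  ·
  (1,3): δ = 25.25°  ·
  (1,4): δ = 18.71°  ✓
  (1,5): δ = 45.18°  ·
  (2,3): δ = 79.99°  ·
  (2,4): δ = 36.04°  ·
  (2,5): δ = 9.57°  ✓
  (3,4): δ = 136.05°  ·
  (3,5): δ = 109.58°  ·
  (4,5): δ = 153.53°  ·
antipodal pairs: 2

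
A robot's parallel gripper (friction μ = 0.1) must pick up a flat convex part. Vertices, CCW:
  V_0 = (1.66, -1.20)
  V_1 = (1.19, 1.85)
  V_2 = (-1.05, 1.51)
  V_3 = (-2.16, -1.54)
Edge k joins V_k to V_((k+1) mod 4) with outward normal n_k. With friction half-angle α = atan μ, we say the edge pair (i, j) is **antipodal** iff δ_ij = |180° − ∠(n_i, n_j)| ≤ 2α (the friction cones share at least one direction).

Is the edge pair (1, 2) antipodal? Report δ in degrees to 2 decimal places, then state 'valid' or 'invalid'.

δ = 118.63°, invalid

α = atan 0.1 = 5.71°;  2α = 11.42°
edge 1: e_1 = (-2.24, -0.34);  n_1 = (-0.1501, +0.9887)
edge 2: e_2 = (-1.11, -3.05);  n_2 = (-0.9397, +0.3420)
∠(n_1, n_2) = 61.37°
δ = |180° − 61.37°| = 118.63°
118.63° > 2α = 11.42°  →  invalid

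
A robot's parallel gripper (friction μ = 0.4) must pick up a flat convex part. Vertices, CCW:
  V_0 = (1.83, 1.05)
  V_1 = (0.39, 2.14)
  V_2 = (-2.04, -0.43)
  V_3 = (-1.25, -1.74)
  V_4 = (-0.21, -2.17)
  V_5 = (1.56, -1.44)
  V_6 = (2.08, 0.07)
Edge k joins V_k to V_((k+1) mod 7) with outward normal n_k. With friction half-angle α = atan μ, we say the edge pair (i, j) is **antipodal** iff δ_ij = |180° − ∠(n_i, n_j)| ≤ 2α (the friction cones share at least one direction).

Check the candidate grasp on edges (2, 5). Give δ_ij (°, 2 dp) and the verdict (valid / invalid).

α = atan 0.4 = 21.80°;  2α = 43.60°
edge 2: e_2 = (+0.79, -1.31);  n_2 = (-0.8563, -0.5164)
edge 5: e_5 = (+0.52, +1.51);  n_5 = (+0.9455, -0.3256)
∠(n_2, n_5) = 129.91°
δ = |180° − 129.91°| = 50.09°
50.09° > 2α = 43.60°  →  invalid

δ = 50.09°, invalid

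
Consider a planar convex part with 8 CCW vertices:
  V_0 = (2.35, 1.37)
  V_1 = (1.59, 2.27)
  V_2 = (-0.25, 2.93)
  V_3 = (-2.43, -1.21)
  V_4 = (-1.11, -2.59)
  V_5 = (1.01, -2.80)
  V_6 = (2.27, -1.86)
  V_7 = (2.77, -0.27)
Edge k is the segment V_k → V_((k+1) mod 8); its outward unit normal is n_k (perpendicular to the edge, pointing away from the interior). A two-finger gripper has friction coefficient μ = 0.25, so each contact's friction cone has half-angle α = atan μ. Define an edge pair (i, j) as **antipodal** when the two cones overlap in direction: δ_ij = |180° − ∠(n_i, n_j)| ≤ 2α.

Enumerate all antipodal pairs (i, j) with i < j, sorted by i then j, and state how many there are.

α = atan 0.25 = 14.04°;  2α = 28.07°
n_0 = (+0.7640, +0.6452)
n_1 = (+0.3376, +0.9413)
n_2 = (-0.8848, +0.4659)
n_3 = (-0.7226, -0.6912)
n_4 = (-0.0986, -0.9951)
n_5 = (+0.5980, -0.8015)
n_6 = (+0.9539, -0.3000)
n_7 = (+0.9687, +0.2481)
  (0,1): δ = 149.91°  ·
  (0,2): δ = 67.95°  ·
  (0,3): δ = 3.55°  ✓
  (0,4): δ = 44.16°  ·
  (0,5): δ = 86.54°  ·
  (0,6): δ = 122.36°  ·
  (0,7): δ = 154.19°  ·
  (1,2): δ = 98.04°  ·
  (1,3): δ = 26.54°  ✓
  (1,4): δ = 14.08°  ✓
  (1,5): δ = 56.46°  ·
  (1,6): δ = 92.28°  ·
  (1,7): δ = 124.10°  ·
  (2,3): δ = 108.50°  ·
  (2,4): δ = 67.89°  ·
  (2,5): δ = 25.51°  ✓
  (2,6): δ = 10.31°  ✓
  (2,7): δ = 42.13°  ·
  (3,4): δ = 139.38°  ·
  (3,5): δ = 97.00°  ·
  (3,6): δ = 61.18°  ·
  (3,7): δ = 29.36°  ·
  (4,5): δ = 137.62°  ·
  (4,6): δ = 101.80°  ·
  (4,7): δ = 69.98°  ·
  (5,6): δ = 144.18°  ·
  (5,7): δ = 112.36°  ·
  (6,7): δ = 148.18°  ·
antipodal pairs: 5

count = 5; pairs: (0,3), (1,3), (1,4), (2,5), (2,6)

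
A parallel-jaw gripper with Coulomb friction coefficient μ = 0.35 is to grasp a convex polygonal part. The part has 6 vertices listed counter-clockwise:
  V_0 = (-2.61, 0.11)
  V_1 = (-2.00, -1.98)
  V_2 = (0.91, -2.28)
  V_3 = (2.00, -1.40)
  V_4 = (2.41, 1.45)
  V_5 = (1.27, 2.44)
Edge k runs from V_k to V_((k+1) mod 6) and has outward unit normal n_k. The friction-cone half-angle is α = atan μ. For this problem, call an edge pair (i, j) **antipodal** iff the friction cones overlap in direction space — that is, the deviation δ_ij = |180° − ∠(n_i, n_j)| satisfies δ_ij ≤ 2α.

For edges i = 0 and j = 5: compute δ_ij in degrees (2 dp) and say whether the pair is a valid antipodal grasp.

α = atan 0.35 = 19.29°;  2α = 38.58°
edge 0: e_0 = (+0.61, -2.09);  n_0 = (-0.9599, -0.2802)
edge 5: e_5 = (-3.88, -2.33);  n_5 = (-0.5148, +0.8573)
∠(n_0, n_5) = 75.29°
δ = |180° − 75.29°| = 104.71°
104.71° > 2α = 38.58°  →  invalid

δ = 104.71°, invalid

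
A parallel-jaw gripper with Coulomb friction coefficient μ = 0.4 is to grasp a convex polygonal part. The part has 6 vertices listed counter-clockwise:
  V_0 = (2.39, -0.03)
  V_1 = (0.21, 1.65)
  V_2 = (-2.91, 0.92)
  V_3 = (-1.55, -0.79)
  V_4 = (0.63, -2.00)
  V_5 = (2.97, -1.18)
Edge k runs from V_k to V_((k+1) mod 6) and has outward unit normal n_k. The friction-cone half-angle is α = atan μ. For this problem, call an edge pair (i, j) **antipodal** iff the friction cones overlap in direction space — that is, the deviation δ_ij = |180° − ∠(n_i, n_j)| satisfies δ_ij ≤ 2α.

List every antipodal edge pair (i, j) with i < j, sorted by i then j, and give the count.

α = atan 0.4 = 21.80°;  2α = 43.60°
n_0 = (+0.6104, +0.7921)
n_1 = (-0.2278, +0.9737)
n_2 = (-0.7827, -0.6225)
n_3 = (-0.4853, -0.8743)
n_4 = (+0.3307, -0.9437)
n_5 = (+0.8929, +0.4503)
  (0,1): δ = 129.21°  ·
  (0,2): δ = 13.88°  ✓
  (0,3): δ = 8.59°  ✓
  (0,4): δ = 56.93°  ·
  (0,5): δ = 154.38°  ·
  (1,2): δ = 64.67°  ·
  (1,3): δ = 42.20°  ✓
  (1,4): δ = 6.14°  ✓
  (1,5): δ = 103.60°  ·
  (2,3): δ = 157.53°  ·
  (2,4): δ = 109.18°  ·
  (2,5): δ = 11.73°  ✓
  (3,4): δ = 131.66°  ·
  (3,5): δ = 34.20°  ✓
  (4,5): δ = 82.55°  ·
antipodal pairs: 6

count = 6; pairs: (0,2), (0,3), (1,3), (1,4), (2,5), (3,5)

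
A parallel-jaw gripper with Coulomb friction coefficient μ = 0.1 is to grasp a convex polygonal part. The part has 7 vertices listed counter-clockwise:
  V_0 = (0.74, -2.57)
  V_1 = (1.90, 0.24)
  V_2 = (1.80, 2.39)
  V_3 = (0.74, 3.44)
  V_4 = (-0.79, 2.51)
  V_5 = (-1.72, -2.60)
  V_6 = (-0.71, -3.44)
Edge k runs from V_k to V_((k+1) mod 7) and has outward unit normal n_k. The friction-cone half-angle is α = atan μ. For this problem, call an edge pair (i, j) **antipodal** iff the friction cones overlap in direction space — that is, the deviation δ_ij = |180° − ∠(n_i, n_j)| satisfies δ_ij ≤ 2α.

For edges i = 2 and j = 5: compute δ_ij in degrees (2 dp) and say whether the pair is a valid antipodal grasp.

α = atan 0.1 = 5.71°;  2α = 11.42°
edge 2: e_2 = (-1.06, +1.05);  n_2 = (+0.7037, +0.7105)
edge 5: e_5 = (+1.01, -0.84);  n_5 = (-0.6394, -0.7688)
∠(n_2, n_5) = 175.02°
δ = |180° − 175.02°| = 4.98°
4.98° ≤ 2α = 11.42°  →  valid

δ = 4.98°, valid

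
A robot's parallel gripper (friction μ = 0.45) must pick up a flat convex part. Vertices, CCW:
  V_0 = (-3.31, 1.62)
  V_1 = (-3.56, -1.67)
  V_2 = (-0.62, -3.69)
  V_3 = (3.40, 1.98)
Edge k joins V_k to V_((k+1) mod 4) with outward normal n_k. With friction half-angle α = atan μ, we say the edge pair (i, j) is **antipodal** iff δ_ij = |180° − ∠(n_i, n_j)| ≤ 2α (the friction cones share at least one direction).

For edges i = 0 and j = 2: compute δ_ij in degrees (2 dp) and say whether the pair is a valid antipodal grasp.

α = atan 0.45 = 24.23°;  2α = 48.46°
edge 0: e_0 = (-0.25, -3.29);  n_0 = (-0.9971, +0.0758)
edge 2: e_2 = (+4.02, +5.67);  n_2 = (+0.8158, -0.5784)
∠(n_0, n_2) = 149.01°
δ = |180° − 149.01°| = 30.99°
30.99° ≤ 2α = 48.46°  →  valid

δ = 30.99°, valid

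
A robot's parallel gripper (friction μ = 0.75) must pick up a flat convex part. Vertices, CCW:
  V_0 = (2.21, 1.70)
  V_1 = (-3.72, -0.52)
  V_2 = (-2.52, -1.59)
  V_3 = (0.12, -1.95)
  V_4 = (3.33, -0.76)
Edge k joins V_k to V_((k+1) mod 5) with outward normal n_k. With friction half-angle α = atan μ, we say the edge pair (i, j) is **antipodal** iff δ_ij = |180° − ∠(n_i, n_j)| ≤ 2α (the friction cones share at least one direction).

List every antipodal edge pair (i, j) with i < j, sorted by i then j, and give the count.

count = 5; pairs: (0,1), (0,2), (0,3), (1,4), (2,4)

α = atan 0.75 = 36.87°;  2α = 73.74°
n_0 = (-0.3506, +0.9365)
n_1 = (-0.6655, -0.7464)
n_2 = (-0.1351, -0.9908)
n_3 = (+0.3476, -0.9376)
n_4 = (+0.9101, +0.4144)
  (0,1): δ = 62.25°  ✓
  (0,2): δ = 28.29°  ✓
  (0,3): δ = 0.18°  ✓
  (0,4): δ = 93.95°  ·
  (1,2): δ = 146.04°  ·
  (1,3): δ = 117.94°  ·
  (1,4): δ = 23.80°  ✓
  (2,3): δ = 151.89°  ·
  (2,4): δ = 57.76°  ✓
  (3,4): δ = 85.86°  ·
antipodal pairs: 5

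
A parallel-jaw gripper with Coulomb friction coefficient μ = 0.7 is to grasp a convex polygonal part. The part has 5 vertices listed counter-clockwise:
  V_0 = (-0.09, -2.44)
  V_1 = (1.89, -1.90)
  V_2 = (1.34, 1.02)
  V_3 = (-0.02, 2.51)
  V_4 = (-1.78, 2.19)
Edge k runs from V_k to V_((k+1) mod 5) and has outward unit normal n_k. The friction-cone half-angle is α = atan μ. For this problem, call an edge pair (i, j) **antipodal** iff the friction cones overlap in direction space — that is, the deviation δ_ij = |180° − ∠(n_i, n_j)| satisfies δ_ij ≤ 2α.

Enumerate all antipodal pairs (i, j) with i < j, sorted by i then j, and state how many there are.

α = atan 0.7 = 34.99°;  2α = 69.98°
n_0 = (+0.2631, -0.9648)
n_1 = (+0.9827, +0.1851)
n_2 = (+0.7386, +0.6742)
n_3 = (-0.1789, +0.9839)
n_4 = (-0.9394, -0.3429)
  (0,1): δ = 94.59°  ·
  (0,2): δ = 62.87°  ✓
  (0,3): δ = 4.95°  ✓
  (0,4): δ = 94.80°  ·
  (1,2): δ = 148.28°  ·
  (1,3): δ = 90.36°  ·
  (1,4): δ = 9.39°  ✓
  (2,3): δ = 122.08°  ·
  (2,4): δ = 22.34°  ✓
  (3,4): δ = 80.25°  ·
antipodal pairs: 4

count = 4; pairs: (0,2), (0,3), (1,4), (2,4)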